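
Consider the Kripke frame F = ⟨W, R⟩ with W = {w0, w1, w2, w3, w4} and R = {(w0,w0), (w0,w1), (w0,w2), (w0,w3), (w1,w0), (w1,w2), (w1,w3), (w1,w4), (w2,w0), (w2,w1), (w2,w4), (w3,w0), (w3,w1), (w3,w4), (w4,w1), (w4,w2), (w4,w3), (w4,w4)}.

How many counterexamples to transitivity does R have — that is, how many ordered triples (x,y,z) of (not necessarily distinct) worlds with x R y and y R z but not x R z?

Enumerating: (w0,w1,w4), (w0,w2,w4), (w0,w3,w4), (w1,w0,w1), (w1,w2,w1), (w1,w3,w1), (w1,w4,w1), (w2,w0,w2), (w2,w0,w3), (w2,w1,w2), (w2,w1,w3), (w2,w4,w2), … and 10 more.
Total: 22.

22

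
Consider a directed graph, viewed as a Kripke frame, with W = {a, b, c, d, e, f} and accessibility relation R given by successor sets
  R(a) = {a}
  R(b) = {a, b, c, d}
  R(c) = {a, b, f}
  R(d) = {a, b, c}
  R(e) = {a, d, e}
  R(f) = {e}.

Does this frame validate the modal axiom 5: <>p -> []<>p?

No

By correspondence theory, 5 is valid on a frame iff R is Euclidean.
Euclidean: no — b R a and b R c, but not a R c.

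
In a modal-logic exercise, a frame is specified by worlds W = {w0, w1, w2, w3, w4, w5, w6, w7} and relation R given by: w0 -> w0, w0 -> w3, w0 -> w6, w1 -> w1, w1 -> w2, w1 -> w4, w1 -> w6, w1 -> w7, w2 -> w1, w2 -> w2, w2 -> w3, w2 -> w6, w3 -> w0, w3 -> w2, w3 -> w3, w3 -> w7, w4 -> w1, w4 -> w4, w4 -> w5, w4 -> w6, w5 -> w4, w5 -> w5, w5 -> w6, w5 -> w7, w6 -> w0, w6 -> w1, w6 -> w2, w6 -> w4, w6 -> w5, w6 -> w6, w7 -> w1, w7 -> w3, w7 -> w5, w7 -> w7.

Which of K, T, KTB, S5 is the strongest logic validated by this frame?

KTB

Reflexive (axiom T): yes — every world is R-related to itself.
Symmetric (axiom B): yes — every pair in R has its reverse in R.
Euclidean (axiom 5): no — w0 R w3 and w0 R w6, but not w3 R w6.
So F validates K, T, KTB; S5 would additionally require R to be Euclidean. The strongest is KTB.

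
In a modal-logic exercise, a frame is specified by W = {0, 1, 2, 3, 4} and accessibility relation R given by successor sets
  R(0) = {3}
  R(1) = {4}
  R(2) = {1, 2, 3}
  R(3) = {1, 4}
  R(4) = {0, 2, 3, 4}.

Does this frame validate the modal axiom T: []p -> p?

No

The schema T characterises exactly the reflexive frames.
Reflexive: no — 0 is not related to itself.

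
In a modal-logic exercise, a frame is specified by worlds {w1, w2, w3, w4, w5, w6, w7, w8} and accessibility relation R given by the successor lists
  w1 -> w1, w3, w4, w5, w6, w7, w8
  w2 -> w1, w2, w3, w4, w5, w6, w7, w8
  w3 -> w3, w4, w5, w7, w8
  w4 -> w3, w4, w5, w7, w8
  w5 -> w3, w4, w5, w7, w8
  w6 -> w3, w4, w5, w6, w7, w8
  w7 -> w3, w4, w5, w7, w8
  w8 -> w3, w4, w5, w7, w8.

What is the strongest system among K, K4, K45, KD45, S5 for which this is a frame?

K4

Transitive (axiom 4): yes — every two-step R-path is closed by a direct edge.
Euclidean (axiom 5): no — w1 R w3 and w1 R w6, but not w3 R w6.
Serial (axiom D): yes — every world has a successor (e.g. w1 R w1).
Reflexive (axiom T): yes — every world is R-related to itself.
So F validates K, K4; K45 would additionally require R to be Euclidean. The strongest is K4.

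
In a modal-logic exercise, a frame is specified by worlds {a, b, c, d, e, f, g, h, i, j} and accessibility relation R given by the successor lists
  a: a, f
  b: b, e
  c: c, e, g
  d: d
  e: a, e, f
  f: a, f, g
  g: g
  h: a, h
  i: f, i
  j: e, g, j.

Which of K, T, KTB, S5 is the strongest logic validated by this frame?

T

Reflexive (axiom T): yes — every world is R-related to itself.
Symmetric (axiom B): no — b R e but not e R b.
Euclidean (axiom 5): no — c R e and c R g, but not e R g.
So F validates K, T; KTB would additionally require R to be symmetric. The strongest is T.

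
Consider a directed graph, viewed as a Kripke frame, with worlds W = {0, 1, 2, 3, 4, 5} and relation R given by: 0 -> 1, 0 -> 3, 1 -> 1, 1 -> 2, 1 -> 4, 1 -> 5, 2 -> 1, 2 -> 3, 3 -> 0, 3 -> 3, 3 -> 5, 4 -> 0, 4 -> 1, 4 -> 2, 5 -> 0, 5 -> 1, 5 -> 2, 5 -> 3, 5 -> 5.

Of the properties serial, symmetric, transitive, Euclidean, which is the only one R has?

Serial: yes — every world has a successor (e.g. 0 R 1).
Symmetric: no — 0 R 1 but not 1 R 0.
Transitive: no — 0 R 1 and 1 R 2, but not 0 R 2.
Euclidean: no — 0 R 1 and 0 R 3, but not 1 R 3.
Only serial holds.

serial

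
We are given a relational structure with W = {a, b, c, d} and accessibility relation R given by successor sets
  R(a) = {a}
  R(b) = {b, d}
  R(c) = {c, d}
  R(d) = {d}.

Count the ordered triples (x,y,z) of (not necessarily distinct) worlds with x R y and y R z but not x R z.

0

R is transitive; there are no such tuples.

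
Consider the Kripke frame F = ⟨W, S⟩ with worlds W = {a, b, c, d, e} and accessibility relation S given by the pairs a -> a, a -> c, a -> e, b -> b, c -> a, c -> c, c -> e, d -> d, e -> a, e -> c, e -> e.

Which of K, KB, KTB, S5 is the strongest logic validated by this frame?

Symmetric (axiom B): yes — every pair in S has its reverse in S.
Reflexive (axiom T): yes — every world is S-related to itself.
Euclidean (axiom 5): yes — any two successors of a common world are S-related.
So F validates K, KB, KTB, S5. The strongest is S5.

S5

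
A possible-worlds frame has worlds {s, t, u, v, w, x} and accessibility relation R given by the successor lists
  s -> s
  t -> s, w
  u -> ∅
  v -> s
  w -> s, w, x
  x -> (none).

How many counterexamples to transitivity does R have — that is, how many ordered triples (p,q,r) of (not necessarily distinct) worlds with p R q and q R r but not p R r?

Enumerating: (t,w,x).

1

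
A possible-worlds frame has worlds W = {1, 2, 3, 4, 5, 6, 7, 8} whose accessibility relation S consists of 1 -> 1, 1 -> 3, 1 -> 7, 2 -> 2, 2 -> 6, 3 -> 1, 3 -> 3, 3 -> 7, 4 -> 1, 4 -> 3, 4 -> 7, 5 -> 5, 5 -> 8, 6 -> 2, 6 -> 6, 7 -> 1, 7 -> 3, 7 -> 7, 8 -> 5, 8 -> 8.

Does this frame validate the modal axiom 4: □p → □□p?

By correspondence theory, 4 is valid on a frame iff S is transitive.
Transitive: yes — every two-step S-path is closed by a direct edge.

Yes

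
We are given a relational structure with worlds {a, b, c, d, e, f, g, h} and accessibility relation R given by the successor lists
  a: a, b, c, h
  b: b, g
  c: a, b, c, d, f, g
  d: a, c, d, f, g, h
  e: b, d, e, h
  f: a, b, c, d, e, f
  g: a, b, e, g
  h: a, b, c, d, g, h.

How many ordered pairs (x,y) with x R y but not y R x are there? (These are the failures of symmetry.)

16

Enumerating: (a,b), (c,b), (c,g), (d,a), (d,g), (e,b), (e,d), (e,h), (f,a), (f,b), (f,e), (g,a), (g,e), (h,b), (h,c), (h,g).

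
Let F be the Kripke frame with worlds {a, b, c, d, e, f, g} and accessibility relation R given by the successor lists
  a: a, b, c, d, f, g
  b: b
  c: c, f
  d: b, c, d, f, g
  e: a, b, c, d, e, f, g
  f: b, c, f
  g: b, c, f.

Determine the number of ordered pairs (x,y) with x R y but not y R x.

19

Enumerating: (a,b), (a,c), (a,d), (a,f), (a,g), (d,b), (d,c), (d,f), (d,g), (e,a), (e,b), (e,c), … and 7 more.
Total: 19.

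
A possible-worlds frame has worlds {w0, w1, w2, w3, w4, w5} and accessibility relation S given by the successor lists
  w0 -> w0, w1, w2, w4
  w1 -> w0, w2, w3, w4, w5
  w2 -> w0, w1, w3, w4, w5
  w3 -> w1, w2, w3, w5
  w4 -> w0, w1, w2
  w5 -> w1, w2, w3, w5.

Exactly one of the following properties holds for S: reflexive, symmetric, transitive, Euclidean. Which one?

Reflexive: no — w1 is not related to itself.
Symmetric: yes — every pair in S has its reverse in S.
Transitive: no — w0 S w1 and w1 S w3, but not w0 S w3.
Euclidean: no — w1 S w0 and w1 S w3, but not w0 S w3.
Only symmetric holds.

symmetric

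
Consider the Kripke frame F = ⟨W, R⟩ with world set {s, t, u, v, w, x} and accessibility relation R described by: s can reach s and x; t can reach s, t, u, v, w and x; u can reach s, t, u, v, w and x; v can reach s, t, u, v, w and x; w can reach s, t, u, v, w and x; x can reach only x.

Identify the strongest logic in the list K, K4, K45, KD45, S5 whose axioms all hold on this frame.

Transitive (axiom 4): yes — every two-step R-path is closed by a direct edge.
Euclidean (axiom 5): no — t R s and t R u, but not s R u.
Serial (axiom D): yes — every world has a successor (e.g. s R s).
Reflexive (axiom T): yes — every world is R-related to itself.
So F validates K, K4; K45 would additionally require R to be Euclidean. The strongest is K4.

K4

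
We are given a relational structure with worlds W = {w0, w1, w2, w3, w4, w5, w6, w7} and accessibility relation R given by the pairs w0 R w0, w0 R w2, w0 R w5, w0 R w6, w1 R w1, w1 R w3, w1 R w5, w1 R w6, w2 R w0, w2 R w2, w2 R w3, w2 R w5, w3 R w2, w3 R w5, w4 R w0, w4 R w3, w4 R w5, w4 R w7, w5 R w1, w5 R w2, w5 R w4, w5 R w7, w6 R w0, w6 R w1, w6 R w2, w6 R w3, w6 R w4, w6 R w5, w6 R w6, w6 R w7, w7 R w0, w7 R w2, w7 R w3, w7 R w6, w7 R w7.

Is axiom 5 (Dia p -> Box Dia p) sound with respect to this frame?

The schema 5 characterises exactly the Euclidean frames.
Euclidean: no — w0 R w2 and w0 R w6, but not w2 R w6.

No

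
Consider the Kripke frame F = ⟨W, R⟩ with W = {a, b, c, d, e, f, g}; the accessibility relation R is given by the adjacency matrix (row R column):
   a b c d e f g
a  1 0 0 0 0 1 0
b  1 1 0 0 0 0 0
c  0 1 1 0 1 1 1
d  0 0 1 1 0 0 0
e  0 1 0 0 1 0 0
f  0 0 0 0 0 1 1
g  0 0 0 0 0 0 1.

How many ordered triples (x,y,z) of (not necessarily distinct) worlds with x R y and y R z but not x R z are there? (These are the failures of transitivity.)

Enumerating: (a,f,g), (b,a,f), (c,b,a), (d,c,b), (d,c,e), (d,c,f), (d,c,g), (e,b,a).

8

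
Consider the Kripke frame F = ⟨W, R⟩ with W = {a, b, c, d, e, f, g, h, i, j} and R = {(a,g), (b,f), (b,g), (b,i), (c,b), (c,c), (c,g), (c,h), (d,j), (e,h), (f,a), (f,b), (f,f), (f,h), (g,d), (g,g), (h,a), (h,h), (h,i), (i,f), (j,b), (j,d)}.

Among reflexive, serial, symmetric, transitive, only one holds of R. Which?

Reflexive: no — a is not related to itself.
Serial: yes — every world has a successor (e.g. a R g).
Symmetric: no — a R g but not g R a.
Transitive: no — a R g and g R d, but not a R d.
Only serial holds.

serial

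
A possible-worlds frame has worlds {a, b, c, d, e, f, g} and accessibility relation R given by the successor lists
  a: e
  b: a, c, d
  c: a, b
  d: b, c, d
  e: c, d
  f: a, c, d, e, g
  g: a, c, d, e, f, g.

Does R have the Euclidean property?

No

Euclidean: no — b R a and b R c, but not a R c.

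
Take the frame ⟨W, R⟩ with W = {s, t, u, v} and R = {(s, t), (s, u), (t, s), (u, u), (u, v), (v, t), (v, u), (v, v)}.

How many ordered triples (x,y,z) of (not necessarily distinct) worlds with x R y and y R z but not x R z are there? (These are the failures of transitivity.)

Enumerating: (s,t,s), (s,u,v), (t,s,t), (t,s,u), (u,v,t), (v,t,s).

6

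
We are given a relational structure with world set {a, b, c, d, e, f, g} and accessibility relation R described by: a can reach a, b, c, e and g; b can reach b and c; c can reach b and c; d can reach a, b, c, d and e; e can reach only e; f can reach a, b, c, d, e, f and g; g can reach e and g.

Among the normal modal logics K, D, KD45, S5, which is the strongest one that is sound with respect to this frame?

D

Serial (axiom D): yes — every world has a successor (e.g. a R a).
Transitive (axiom 4): no — d R a and a R g, but not d R g.
Euclidean (axiom 5): no — a R b and a R e, but not b R e.
Reflexive (axiom T): yes — every world is R-related to itself.
So F validates K, D; KD45 would additionally require R to be Euclidean and transitive. The strongest is D.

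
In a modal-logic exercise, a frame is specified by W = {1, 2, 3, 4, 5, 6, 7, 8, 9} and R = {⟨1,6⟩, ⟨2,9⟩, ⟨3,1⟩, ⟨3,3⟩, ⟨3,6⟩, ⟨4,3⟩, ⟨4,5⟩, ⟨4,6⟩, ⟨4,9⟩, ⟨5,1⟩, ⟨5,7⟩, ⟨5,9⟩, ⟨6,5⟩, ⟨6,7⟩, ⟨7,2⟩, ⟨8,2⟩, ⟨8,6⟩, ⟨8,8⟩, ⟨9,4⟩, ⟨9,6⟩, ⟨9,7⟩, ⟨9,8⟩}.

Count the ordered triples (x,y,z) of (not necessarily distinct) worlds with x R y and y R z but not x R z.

Enumerating: (1,6,5), (1,6,7), (2,9,4), (2,9,6), (2,9,7), (2,9,8), (3,6,5), (3,6,7), (4,3,1), (4,5,1), (4,5,7), (4,6,7), … and 21 more.
Total: 33.

33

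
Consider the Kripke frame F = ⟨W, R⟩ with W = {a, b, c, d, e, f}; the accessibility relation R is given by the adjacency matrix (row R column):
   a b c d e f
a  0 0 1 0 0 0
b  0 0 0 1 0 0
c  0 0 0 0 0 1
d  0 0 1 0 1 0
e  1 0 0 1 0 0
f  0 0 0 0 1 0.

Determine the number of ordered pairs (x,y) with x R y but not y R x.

6

Enumerating: (a,c), (b,d), (c,f), (d,c), (e,a), (f,e).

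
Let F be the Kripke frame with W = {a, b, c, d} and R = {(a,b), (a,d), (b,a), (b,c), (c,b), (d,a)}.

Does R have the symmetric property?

Yes

Symmetric: yes — every pair in R has its reverse in R.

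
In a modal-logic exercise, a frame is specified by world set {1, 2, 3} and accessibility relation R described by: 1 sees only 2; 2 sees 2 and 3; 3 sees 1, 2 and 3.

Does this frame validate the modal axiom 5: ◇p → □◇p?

No

Axiom 5 corresponds to the accessibility relation being Euclidean.
Euclidean: no — 3 R 2 and 3 R 1, but not 2 R 1.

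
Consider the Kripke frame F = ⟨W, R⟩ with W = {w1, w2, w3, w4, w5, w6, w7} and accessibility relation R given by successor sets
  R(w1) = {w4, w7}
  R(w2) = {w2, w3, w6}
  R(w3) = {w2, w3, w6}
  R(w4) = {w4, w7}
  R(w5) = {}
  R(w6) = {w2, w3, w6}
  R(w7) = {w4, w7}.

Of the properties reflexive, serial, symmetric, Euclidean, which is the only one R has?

Euclidean

Reflexive: no — w1 is not related to itself.
Serial: no — w5 has no R-successor.
Symmetric: no — w1 R w4 but not w4 R w1.
Euclidean: yes — any two successors of a common world are R-related.
Only Euclidean holds.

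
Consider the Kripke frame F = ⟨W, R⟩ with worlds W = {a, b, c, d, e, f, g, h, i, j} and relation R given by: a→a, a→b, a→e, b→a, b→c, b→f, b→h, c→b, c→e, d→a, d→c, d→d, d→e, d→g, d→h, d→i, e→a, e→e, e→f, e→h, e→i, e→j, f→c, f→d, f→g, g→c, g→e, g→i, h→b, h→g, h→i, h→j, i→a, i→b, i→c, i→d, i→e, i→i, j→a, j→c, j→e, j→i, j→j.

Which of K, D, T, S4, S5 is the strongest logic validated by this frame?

D

Serial (axiom D): yes — every world has a successor (e.g. a R a).
Reflexive (axiom T): no — b is not related to itself.
Transitive (axiom 4): no — a R b and b R c, but not a R c.
Euclidean (axiom 5): no — a R b and a R e, but not b R e.
So F validates K, D; T would additionally require R to be reflexive. The strongest is D.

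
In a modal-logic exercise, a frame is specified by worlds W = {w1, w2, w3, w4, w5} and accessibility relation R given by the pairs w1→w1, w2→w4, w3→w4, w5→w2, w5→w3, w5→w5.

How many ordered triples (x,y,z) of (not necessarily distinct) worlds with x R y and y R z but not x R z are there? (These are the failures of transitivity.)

2

Enumerating: (w5,w2,w4), (w5,w3,w4).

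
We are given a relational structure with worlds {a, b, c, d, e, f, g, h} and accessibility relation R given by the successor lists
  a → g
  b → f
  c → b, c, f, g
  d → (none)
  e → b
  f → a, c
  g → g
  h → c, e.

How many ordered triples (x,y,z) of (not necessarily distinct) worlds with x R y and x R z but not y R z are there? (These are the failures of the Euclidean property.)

Enumerating: (b,f,f), (c,b,b), (c,b,c), (c,b,g), (c,f,b), (c,f,f), (c,f,g), (c,g,b), (c,g,c), (c,g,f), (e,b,b), (f,a,a), (f,a,c), (f,c,a), (h,c,e), (h,e,c), (h,e,e).

17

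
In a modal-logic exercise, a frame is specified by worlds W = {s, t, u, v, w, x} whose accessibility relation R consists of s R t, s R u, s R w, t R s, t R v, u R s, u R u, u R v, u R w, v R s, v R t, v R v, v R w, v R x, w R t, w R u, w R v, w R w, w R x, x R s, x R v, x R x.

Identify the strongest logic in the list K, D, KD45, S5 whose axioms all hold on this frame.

D

Serial (axiom D): yes — every world has a successor (e.g. s R t).
Transitive (axiom 4): no — s R t and t R v, but not s R v.
Euclidean (axiom 5): no — s R t and s R u, but not t R u.
Reflexive (axiom T): no — s is not related to itself.
So F validates K, D; KD45 would additionally require R to be Euclidean and transitive. The strongest is D.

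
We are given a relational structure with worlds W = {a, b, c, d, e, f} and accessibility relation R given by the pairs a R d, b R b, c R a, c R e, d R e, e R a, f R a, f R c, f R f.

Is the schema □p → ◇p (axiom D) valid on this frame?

Axiom D corresponds to the accessibility relation being serial.
Serial: yes — every world has a successor (e.g. a R d).

Yes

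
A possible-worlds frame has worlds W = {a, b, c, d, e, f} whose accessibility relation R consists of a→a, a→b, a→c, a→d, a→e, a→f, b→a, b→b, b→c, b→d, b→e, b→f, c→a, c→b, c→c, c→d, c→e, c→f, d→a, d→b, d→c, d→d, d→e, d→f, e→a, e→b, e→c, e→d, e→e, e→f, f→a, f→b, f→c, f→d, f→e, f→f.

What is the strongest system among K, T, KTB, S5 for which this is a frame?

Reflexive (axiom T): yes — every world is R-related to itself.
Symmetric (axiom B): yes — every pair in R has its reverse in R.
Euclidean (axiom 5): yes — any two successors of a common world are R-related.
So F validates K, T, KTB, S5. The strongest is S5.

S5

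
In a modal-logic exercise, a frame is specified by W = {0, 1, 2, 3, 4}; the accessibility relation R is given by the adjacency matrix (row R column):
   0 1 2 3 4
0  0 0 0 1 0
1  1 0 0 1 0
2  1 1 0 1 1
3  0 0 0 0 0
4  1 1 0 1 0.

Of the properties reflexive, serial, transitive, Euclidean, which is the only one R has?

Reflexive: no — 0 is not related to itself.
Serial: no — 3 has no R-successor.
Transitive: yes — every two-step R-path is closed by a direct edge.
Euclidean: no — 1 R 3 and 1 R 0, but not 3 R 0.
Only transitive holds.

transitive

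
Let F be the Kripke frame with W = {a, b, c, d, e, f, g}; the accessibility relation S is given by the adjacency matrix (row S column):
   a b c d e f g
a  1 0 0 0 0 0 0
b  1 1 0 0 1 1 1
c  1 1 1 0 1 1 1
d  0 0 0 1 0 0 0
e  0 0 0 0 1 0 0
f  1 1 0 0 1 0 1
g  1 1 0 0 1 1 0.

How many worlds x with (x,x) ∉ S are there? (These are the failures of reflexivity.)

Enumerating: f, g.

2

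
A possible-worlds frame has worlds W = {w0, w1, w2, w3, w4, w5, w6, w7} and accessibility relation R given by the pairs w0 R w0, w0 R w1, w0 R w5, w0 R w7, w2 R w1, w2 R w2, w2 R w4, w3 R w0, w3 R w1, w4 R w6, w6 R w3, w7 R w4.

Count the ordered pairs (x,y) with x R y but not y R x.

Enumerating: (w0,w1), (w0,w5), (w0,w7), (w2,w1), (w2,w4), (w3,w0), (w3,w1), (w4,w6), (w6,w3), (w7,w4).

10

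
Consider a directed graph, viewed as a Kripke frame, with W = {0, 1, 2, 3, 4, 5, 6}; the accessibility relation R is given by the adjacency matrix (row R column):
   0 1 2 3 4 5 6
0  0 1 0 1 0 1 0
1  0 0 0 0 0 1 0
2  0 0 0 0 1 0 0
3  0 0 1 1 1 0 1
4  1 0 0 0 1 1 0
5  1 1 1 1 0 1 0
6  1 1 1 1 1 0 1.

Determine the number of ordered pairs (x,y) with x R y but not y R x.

Enumerating: (0,1), (0,3), (2,4), (3,2), (3,4), (4,0), (4,5), (5,2), (5,3), (6,0), (6,1), (6,2), (6,4).

13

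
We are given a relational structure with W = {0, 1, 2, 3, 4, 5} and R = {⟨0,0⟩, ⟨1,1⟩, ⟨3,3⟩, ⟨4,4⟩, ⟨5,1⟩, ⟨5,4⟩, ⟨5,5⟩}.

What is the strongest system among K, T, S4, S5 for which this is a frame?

K

Reflexive (axiom T): no — 2 is not related to itself.
Transitive (axiom 4): yes — every two-step R-path is closed by a direct edge.
Euclidean (axiom 5): no — 5 R 1 and 5 R 4, but not 1 R 4.
So F validates K; T would additionally require R to be reflexive. The strongest is K.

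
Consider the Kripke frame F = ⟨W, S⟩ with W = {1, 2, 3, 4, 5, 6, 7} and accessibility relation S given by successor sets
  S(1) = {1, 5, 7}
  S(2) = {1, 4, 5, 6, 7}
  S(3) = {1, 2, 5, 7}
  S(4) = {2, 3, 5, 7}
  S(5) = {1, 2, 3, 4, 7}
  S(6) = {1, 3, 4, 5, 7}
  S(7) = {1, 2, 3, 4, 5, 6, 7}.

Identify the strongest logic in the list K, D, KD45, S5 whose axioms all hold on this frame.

D

Serial (axiom D): yes — every world has a successor (e.g. 1 S 1).
Transitive (axiom 4): no — 1 S 5 and 5 S 2, but not 1 S 2.
Euclidean (axiom 5): no — 2 S 1 and 2 S 4, but not 1 S 4.
Reflexive (axiom T): no — 2 is not related to itself.
So F validates K, D; KD45 would additionally require S to be Euclidean and transitive. The strongest is D.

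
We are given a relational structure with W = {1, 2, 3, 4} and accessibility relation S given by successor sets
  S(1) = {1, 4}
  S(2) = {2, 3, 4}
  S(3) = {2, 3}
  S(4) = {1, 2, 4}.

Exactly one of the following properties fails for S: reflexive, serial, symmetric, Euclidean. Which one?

Euclidean

Reflexive: yes — every world is S-related to itself.
Serial: yes — every world has a successor (e.g. 1 S 1).
Symmetric: yes — every pair in S has its reverse in S.
Euclidean: no — 2 S 3 and 2 S 4, but not 3 S 4.
Only Euclidean fails.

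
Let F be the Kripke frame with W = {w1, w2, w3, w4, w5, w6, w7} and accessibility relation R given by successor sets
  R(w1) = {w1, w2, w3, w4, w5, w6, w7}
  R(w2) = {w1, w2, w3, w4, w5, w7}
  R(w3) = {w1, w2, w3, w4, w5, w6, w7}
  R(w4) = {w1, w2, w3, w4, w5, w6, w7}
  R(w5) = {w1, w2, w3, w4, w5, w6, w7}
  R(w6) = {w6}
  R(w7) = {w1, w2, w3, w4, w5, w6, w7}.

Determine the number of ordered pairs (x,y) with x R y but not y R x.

Enumerating: (w1,w6), (w3,w6), (w4,w6), (w5,w6), (w7,w6).

5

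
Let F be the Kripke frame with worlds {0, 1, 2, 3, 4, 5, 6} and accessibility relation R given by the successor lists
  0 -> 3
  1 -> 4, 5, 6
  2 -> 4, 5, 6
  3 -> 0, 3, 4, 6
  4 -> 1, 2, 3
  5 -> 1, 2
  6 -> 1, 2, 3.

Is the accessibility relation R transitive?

Transitive: no — 0 R 3 and 3 R 4, but not 0 R 4.

No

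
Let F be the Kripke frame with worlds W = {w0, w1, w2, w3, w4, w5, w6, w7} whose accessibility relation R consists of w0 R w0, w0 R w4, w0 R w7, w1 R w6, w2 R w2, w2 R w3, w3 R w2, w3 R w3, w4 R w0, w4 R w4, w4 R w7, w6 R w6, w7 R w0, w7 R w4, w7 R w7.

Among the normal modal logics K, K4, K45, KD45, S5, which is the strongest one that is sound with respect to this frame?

K45

Transitive (axiom 4): yes — every two-step R-path is closed by a direct edge.
Euclidean (axiom 5): yes — any two successors of a common world are R-related.
Serial (axiom D): no — w5 has no R-successor.
Reflexive (axiom T): no — w1 is not related to itself.
So F validates K, K4, K45; KD45 would additionally require R to be serial. The strongest is K45.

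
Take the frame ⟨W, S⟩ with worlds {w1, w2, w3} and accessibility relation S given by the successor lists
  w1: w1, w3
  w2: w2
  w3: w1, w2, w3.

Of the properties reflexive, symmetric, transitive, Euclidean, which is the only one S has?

reflexive

Reflexive: yes — every world is S-related to itself.
Symmetric: no — w3 S w2 but not w2 S w3.
Transitive: no — w1 S w3 and w3 S w2, but not w1 S w2.
Euclidean: no — w3 S w1 and w3 S w2, but not w1 S w2.
Only reflexive holds.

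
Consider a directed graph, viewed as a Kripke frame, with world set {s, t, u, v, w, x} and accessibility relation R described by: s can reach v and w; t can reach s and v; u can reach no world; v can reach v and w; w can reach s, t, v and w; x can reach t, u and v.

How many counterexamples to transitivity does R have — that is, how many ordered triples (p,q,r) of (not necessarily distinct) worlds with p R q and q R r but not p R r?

Enumerating: (s,w,s), (s,w,t), (t,s,w), (t,v,w), (v,w,s), (v,w,t), (x,t,s), (x,v,w).

8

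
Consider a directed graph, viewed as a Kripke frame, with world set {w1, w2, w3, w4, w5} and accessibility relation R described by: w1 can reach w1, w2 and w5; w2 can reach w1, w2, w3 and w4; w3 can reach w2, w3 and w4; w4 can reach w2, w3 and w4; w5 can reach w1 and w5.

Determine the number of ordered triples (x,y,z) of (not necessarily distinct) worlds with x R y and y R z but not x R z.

Enumerating: (w1,w2,w3), (w1,w2,w4), (w2,w1,w5), (w3,w2,w1), (w4,w2,w1), (w5,w1,w2).

6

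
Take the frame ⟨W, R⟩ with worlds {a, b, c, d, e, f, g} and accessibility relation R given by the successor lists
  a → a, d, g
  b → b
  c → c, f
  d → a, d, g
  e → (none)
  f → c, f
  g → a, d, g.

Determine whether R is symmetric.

Symmetric: yes — every pair in R has its reverse in R.

Yes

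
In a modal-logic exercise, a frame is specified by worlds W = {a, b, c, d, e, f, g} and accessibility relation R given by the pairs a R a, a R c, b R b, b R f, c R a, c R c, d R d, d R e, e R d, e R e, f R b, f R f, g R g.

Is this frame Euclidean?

Yes

Euclidean: yes — any two successors of a common world are R-related.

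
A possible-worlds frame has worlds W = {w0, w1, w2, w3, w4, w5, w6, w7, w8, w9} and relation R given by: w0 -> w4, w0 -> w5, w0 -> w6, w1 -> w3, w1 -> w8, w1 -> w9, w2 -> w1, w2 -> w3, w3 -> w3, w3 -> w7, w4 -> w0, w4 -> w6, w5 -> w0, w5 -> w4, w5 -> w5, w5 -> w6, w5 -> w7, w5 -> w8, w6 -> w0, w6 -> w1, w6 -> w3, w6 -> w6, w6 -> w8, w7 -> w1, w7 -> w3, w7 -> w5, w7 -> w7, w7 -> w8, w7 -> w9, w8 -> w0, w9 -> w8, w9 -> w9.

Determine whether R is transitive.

No

Transitive: no — w0 R w5 and w5 R w7, but not w0 R w7.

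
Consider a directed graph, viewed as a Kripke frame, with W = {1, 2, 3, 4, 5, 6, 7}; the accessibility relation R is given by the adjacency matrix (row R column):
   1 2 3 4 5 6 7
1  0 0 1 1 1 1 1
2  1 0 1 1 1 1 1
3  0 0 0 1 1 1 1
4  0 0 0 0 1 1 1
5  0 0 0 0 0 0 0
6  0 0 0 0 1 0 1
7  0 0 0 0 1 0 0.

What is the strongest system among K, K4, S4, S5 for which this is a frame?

Transitive (axiom 4): yes — every two-step R-path is closed by a direct edge.
Reflexive (axiom T): no — 1 is not related to itself.
Euclidean (axiom 5): no — 1 R 4 and 1 R 3, but not 4 R 3.
So F validates K, K4; S4 would additionally require R to be reflexive. The strongest is K4.

K4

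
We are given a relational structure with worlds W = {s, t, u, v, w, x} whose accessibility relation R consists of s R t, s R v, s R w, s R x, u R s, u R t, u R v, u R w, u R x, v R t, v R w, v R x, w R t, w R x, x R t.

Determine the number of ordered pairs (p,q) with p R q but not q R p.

15

Enumerating: (s,t), (s,v), (s,w), (s,x), (u,s), (u,t), (u,v), (u,w), (u,x), (v,t), (v,w), (v,x), (w,t), (w,x), (x,t).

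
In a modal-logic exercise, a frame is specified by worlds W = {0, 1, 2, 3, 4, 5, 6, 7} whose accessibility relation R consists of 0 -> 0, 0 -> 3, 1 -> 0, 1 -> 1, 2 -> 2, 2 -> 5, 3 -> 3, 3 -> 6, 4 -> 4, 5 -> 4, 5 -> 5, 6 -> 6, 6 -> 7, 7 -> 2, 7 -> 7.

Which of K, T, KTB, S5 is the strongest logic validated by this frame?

T

Reflexive (axiom T): yes — every world is R-related to itself.
Symmetric (axiom B): no — 0 R 3 but not 3 R 0.
Euclidean (axiom 5): no — 0 R 3 and 0 R 0, but not 3 R 0.
So F validates K, T; KTB would additionally require R to be symmetric. The strongest is T.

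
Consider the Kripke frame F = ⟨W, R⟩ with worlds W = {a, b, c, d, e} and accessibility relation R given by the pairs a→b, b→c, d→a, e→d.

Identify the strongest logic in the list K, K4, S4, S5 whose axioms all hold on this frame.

K

Transitive (axiom 4): no — a R b and b R c, but not a R c.
Reflexive (axiom T): no — a is not related to itself.
Euclidean (axiom 5): no — a R b and a R b, but not b R b.
So F validates K; K4 would additionally require R to be transitive. The strongest is K.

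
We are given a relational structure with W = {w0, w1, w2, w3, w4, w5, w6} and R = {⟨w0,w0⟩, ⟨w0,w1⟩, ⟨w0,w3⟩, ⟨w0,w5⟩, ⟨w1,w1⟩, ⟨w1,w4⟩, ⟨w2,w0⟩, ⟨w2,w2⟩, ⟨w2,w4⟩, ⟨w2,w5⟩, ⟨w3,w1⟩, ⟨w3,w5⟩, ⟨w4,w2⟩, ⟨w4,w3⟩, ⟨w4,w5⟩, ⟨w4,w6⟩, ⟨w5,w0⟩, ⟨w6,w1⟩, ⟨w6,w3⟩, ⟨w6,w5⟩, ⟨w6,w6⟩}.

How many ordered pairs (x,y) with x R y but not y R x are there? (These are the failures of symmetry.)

13

Enumerating: (w0,w1), (w0,w3), (w1,w4), (w2,w0), (w2,w5), (w3,w1), (w3,w5), (w4,w3), (w4,w5), (w4,w6), (w6,w1), (w6,w3), (w6,w5).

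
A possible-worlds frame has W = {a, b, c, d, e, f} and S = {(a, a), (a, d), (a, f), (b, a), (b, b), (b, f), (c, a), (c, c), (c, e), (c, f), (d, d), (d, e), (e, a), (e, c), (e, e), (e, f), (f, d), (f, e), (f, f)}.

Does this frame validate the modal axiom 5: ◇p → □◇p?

No

The schema 5 characterises exactly the Euclidean frames.
Euclidean: no — a S d and a S f, but not d S f.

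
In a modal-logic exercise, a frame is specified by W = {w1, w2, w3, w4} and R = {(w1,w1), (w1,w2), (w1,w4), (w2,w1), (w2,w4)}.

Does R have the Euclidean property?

Euclidean: no — w1 R w4 and w1 R w2, but not w4 R w2.

No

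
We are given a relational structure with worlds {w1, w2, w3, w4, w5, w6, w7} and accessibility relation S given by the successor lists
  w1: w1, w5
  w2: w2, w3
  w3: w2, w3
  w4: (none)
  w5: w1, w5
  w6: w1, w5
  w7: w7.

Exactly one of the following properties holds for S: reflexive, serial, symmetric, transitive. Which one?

transitive

Reflexive: no — w4 is not related to itself.
Serial: no — w4 has no S-successor.
Symmetric: no — w6 S w1 but not w1 S w6.
Transitive: yes — every two-step S-path is closed by a direct edge.
Only transitive holds.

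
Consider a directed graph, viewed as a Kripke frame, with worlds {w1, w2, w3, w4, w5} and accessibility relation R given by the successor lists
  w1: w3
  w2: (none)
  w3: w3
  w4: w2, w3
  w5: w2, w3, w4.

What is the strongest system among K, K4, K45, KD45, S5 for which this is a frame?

Transitive (axiom 4): yes — every two-step R-path is closed by a direct edge.
Euclidean (axiom 5): no — w4 R w2 and w4 R w3, but not w2 R w3.
Serial (axiom D): no — w2 has no R-successor.
Reflexive (axiom T): no — w1 is not related to itself.
So F validates K, K4; K45 would additionally require R to be Euclidean. The strongest is K4.

K4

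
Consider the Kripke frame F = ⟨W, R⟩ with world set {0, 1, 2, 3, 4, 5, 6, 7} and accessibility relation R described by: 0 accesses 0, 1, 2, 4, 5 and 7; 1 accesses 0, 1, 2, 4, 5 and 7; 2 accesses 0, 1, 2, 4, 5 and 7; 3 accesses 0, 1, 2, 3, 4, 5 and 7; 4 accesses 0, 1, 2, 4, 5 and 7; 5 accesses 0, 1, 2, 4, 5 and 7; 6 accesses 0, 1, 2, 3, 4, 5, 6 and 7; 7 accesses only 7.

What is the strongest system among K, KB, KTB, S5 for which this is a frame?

K

Symmetric (axiom B): no — 0 R 7 but not 7 R 0.
Reflexive (axiom T): yes — every world is R-related to itself.
Euclidean (axiom 5): no — 0 R 7 and 0 R 1, but not 7 R 1.
So F validates K; KB would additionally require R to be symmetric. The strongest is K.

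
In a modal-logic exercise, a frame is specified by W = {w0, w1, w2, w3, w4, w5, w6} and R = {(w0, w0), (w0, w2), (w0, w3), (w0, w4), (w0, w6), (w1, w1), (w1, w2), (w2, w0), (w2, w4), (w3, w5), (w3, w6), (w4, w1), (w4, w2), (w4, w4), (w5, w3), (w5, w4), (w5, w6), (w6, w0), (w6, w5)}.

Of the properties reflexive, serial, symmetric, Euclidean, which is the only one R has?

serial

Reflexive: no — w2 is not related to itself.
Serial: yes — every world has a successor (e.g. w0 R w0).
Symmetric: no — w0 R w3 but not w3 R w0.
Euclidean: no — w0 R w2 and w0 R w3, but not w2 R w3.
Only serial holds.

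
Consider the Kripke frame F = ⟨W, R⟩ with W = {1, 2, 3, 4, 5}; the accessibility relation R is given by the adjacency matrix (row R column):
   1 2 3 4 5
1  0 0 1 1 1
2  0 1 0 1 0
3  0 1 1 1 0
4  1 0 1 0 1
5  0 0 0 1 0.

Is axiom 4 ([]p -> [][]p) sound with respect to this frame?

The schema 4 characterises exactly the transitive frames.
Transitive: no — 1 R 3 and 3 R 2, but not 1 R 2.

No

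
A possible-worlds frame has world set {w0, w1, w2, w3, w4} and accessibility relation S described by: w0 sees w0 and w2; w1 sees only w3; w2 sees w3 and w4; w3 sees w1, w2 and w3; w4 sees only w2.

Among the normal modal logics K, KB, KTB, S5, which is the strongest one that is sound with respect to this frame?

K

Symmetric (axiom B): no — w0 S w2 but not w2 S w0.
Reflexive (axiom T): no — w1 is not related to itself.
Euclidean (axiom 5): no — w2 S w3 and w2 S w4, but not w3 S w4.
So F validates K; KB would additionally require S to be symmetric. The strongest is K.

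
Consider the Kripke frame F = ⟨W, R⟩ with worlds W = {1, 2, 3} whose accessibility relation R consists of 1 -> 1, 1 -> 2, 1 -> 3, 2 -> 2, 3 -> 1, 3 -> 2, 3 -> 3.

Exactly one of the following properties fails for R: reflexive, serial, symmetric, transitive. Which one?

symmetric

Reflexive: yes — every world is R-related to itself.
Serial: yes — every world has a successor (e.g. 1 R 1).
Symmetric: no — 1 R 2 but not 2 R 1.
Transitive: yes — every two-step R-path is closed by a direct edge.
Only symmetric fails.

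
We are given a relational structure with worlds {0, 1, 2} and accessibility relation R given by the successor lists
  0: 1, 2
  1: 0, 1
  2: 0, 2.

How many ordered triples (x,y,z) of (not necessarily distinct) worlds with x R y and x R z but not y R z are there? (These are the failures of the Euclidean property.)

4

Enumerating: (0,1,2), (0,2,1), (1,0,0), (2,0,0).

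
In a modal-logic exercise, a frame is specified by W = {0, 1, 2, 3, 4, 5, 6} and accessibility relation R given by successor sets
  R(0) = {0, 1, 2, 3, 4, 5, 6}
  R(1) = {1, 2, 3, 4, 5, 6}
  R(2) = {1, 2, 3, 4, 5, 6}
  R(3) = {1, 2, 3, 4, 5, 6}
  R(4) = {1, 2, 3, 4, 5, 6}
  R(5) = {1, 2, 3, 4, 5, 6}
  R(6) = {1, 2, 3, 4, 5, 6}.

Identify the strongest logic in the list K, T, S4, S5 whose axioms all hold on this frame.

Reflexive (axiom T): yes — every world is R-related to itself.
Transitive (axiom 4): yes — every two-step R-path is closed by a direct edge.
Euclidean (axiom 5): no — 0 R 1 and 0 R 0, but not 1 R 0.
So F validates K, T, S4; S5 would additionally require R to be Euclidean. The strongest is S4.

S4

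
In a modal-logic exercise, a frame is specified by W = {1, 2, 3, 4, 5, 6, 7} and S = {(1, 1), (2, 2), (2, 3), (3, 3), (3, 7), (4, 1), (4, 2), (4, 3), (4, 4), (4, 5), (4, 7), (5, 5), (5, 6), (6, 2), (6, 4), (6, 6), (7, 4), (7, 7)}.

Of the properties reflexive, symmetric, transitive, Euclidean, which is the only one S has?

Reflexive: yes — every world is S-related to itself.
Symmetric: no — 2 S 3 but not 3 S 2.
Transitive: no — 2 S 3 and 3 S 7, but not 2 S 7.
Euclidean: no — 4 S 1 and 4 S 2, but not 1 S 2.
Only reflexive holds.

reflexive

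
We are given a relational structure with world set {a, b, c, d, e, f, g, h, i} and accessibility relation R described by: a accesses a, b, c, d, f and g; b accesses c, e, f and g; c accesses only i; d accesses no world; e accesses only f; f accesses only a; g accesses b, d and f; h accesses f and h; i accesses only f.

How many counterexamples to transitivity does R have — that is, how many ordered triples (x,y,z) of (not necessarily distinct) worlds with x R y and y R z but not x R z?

19

Enumerating: (a,b,e), (a,c,i), (b,c,i), (b,f,a), (b,g,b), (b,g,d), (c,i,f), (e,f,a), (f,a,b), (f,a,c), (f,a,d), (f,a,f), … and 7 more.
Total: 19.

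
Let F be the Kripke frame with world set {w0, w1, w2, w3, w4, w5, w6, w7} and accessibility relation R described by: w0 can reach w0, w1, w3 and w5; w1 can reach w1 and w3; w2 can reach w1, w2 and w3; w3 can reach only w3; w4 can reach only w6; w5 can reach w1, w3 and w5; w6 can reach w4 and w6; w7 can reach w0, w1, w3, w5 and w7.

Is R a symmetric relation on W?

Symmetric: no — w0 R w1 but not w1 R w0.

No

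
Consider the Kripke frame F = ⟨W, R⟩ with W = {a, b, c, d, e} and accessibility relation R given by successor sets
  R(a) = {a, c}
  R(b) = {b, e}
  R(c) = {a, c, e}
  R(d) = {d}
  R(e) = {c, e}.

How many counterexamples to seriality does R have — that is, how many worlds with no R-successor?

R is serial; there are no such worlds.

0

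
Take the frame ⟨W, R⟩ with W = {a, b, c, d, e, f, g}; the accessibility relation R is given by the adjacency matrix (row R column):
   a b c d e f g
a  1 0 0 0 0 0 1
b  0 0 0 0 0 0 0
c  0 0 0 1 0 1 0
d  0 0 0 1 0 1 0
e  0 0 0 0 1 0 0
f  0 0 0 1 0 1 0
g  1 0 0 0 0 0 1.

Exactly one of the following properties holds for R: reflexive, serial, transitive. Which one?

Reflexive: no — b is not related to itself.
Serial: no — b has no R-successor.
Transitive: yes — every two-step R-path is closed by a direct edge.
Only transitive holds.

transitive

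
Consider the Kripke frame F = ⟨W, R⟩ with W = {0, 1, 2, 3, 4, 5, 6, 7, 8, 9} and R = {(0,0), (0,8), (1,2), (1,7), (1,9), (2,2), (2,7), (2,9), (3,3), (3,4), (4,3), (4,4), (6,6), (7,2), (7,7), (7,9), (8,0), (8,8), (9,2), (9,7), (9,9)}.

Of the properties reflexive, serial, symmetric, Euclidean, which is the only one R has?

Euclidean

Reflexive: no — 1 is not related to itself.
Serial: no — 5 has no R-successor.
Symmetric: no — 1 R 2 but not 2 R 1.
Euclidean: yes — any two successors of a common world are R-related.
Only Euclidean holds.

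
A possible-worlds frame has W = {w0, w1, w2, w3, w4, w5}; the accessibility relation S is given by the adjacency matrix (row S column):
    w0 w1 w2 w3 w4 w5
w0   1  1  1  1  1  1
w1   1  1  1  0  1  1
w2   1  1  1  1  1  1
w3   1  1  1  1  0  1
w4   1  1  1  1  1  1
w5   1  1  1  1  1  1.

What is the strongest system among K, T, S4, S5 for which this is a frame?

Reflexive (axiom T): yes — every world is S-related to itself.
Transitive (axiom 4): no — w1 S w0 and w0 S w3, but not w1 S w3.
Euclidean (axiom 5): no — w0 S w1 and w0 S w3, but not w1 S w3.
So F validates K, T; S4 would additionally require S to be transitive. The strongest is T.

T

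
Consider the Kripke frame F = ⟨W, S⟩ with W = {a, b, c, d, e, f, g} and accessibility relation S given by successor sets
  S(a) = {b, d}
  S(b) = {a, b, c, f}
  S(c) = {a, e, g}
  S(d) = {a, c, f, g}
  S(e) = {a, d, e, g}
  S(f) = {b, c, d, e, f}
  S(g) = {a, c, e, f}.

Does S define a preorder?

Reflexive: no — a is not related to itself.
Transitive: no — a S b and b S c, but not a S c.
So S is not a preorder.

No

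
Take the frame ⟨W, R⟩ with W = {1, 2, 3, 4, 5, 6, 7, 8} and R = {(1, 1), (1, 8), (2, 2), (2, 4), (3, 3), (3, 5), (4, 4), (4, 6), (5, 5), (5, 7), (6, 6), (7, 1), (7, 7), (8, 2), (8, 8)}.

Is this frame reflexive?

Reflexive: yes — every world is R-related to itself.

Yes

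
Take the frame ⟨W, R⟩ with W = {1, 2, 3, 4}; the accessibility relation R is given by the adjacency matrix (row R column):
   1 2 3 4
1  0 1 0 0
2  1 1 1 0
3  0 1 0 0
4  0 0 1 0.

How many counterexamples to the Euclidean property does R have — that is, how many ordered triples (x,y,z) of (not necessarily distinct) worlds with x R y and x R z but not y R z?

5

Enumerating: (2,1,1), (2,1,3), (2,3,1), (2,3,3), (4,3,3).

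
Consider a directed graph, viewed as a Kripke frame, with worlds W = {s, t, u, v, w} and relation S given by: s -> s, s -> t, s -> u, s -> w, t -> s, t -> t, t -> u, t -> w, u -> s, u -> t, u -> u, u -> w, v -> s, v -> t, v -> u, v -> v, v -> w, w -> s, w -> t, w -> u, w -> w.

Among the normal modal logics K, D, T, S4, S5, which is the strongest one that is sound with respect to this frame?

S4

Serial (axiom D): yes — every world has a successor (e.g. s S s).
Reflexive (axiom T): yes — every world is S-related to itself.
Transitive (axiom 4): yes — every two-step S-path is closed by a direct edge.
Euclidean (axiom 5): no — v S s and v S v, but not s S v.
So F validates K, D, T, S4; S5 would additionally require S to be Euclidean. The strongest is S4.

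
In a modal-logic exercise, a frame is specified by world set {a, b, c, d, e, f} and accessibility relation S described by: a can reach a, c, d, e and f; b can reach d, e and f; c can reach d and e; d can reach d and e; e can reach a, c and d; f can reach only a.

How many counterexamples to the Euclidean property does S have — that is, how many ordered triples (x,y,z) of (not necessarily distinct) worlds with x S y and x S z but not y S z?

Enumerating: (a,c,a), (a,c,c), (a,c,f), (a,d,a), (a,d,c), (a,d,f), (a,e,e), (a,e,f), (a,f,c), (a,f,d), (a,f,e), (a,f,f), … and 12 more.
Total: 24.

24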